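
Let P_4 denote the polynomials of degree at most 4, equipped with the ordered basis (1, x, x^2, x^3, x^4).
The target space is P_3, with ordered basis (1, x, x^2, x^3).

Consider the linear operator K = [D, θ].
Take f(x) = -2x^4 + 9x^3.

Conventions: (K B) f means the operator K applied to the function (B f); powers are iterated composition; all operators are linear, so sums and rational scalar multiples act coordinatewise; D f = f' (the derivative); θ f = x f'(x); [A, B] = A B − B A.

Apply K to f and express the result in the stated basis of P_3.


the result is g(x) = -8x^3 + 27x^2

θ f = -8x^4 + 27x^3
D θ f = -32x^3 + 81x^2
D f = -8x^3 + 27x^2
θ D f = -24x^3 + 54x^2
[D, θ] f = -8x^3 + 27x^2


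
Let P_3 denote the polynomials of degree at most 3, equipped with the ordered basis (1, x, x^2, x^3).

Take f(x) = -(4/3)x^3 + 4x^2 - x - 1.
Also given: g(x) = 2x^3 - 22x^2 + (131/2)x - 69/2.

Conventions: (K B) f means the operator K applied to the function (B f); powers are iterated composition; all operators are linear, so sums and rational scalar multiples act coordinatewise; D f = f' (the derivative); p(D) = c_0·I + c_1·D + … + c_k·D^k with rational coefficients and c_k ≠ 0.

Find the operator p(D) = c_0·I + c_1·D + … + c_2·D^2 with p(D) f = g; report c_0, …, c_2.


c_0 = -3/2, c_1 = 4, c_2 = -4

D^0 f = -(4/3)x^3 + 4x^2 - x - 1
D^1 f = -4x^2 + 8x - 1
D^2 f = -8x + 8
matching coefficients of g against c_0 f + c_1 Df + … from the top degree down determines the c_i
solution: c_0 = -3/2, c_1 = 4, c_2 = -4


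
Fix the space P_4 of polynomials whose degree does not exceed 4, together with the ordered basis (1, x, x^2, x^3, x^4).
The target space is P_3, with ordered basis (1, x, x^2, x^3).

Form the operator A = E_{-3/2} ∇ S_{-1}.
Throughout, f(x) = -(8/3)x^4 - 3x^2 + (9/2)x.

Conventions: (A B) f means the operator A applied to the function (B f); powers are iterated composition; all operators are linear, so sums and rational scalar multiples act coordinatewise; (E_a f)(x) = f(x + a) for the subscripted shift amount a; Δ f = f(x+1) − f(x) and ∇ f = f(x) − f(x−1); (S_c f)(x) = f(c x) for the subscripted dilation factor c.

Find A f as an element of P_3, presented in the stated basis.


the result is g(x) = -(32/3)x^3 + 64x^2 - (410/3)x + 589/6

S_{-1} f = -(8/3)x^4 - 3x^2 - (9/2)x
∇ S_{-1} f = -(32/3)x^3 + 16x^2 - (50/3)x + 7/6
E_{-3/2} ∇ S_{-1} f = -(32/3)x^3 + 64x^2 - (410/3)x + 589/6


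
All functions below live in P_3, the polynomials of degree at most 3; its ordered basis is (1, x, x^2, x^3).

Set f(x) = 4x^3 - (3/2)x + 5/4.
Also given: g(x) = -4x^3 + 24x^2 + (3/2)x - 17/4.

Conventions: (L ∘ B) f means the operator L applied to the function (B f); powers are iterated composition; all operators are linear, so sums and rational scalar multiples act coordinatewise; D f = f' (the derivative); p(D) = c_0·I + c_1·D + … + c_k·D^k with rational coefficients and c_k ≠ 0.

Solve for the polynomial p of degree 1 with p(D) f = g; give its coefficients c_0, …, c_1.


p(D) = -I + 2·D, i.e. c_0 = -1, c_1 = 2

D^0 f = 4x^3 - (3/2)x + 5/4
D^1 f = 12x^2 - 3/2
matching coefficients of g against c_0 f + c_1 Df + … from the top degree down determines the c_i
solution: c_0 = -1, c_1 = 2


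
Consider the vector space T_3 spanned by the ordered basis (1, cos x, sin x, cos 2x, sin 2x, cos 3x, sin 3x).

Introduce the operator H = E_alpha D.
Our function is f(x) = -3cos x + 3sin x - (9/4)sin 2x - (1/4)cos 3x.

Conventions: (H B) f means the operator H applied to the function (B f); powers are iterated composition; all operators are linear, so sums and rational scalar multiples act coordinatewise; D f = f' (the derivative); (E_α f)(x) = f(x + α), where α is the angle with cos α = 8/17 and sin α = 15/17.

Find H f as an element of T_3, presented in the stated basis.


D f = 3cos x + 3sin x - (9/2)cos 2x + (3/4)sin 3x
E_alpha D f = (69/17)cos x - (21/17)sin x + (1449/578)cos 2x + (1080/289)sin 2x - (1485/19652)cos 3x - (3666/4913)sin 3x

g(x) = (69/17)cos x - (21/17)sin x + (1449/578)cos 2x + (1080/289)sin 2x - (1485/19652)cos 3x - (3666/4913)sin 3x


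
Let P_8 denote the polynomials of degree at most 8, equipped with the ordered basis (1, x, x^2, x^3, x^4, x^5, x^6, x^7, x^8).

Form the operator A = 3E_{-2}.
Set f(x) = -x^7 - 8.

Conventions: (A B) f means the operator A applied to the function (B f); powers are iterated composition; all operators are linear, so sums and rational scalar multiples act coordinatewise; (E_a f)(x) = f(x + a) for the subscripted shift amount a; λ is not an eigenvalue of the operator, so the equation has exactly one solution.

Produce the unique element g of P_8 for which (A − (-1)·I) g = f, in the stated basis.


g(x) = -(1/4)x^7 - (21/8)x^6 - (63/8)x^5 + (105/16)x^4 + (525/8)x^3 + (819/16)x^2 - (1617/16)x - 2533/32

write g with unknown coordinates in the stated basis and equate coefficients in (A − (-1)·I) g = f
solving from the highest basis element down gives g = -(1/4)x^7 - (21/8)x^6 - (63/8)x^5 + (105/16)x^4 + (525/8)x^3 + (819/16)x^2 - (1617/16)x - 2533/32
check: A g = -(3/4)x^7 + (21/8)x^6 + (63/8)x^5 - (105/16)x^4 - (525/8)x^3 - (819/16)x^2 + (1617/16)x + 2277/32
so A g − (-1)·g = -x^7 - 8 = f ✓


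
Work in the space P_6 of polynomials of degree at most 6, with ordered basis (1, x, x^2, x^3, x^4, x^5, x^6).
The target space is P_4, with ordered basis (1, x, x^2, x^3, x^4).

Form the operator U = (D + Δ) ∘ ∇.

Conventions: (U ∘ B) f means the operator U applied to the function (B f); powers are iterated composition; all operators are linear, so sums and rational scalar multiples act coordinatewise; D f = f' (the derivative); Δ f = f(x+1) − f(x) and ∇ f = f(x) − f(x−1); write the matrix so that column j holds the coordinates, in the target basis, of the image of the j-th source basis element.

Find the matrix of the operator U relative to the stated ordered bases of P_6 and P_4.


image of 1: 0
image of x: 0
image of x^2: 4
image of x^3: 12x - 3
image of x^4: 24x^2 - 12x + 6
image of x^5: 40x^3 - 30x^2 + 30x - 5
image of x^6: 60x^4 - 60x^3 + 90x^2 - 30x + 8
each image's coordinates form column j of the matrix

the matrix is [[0, 0, 4, -3, 6, -5, 8]; [0, 0, 0, 12, -12, 30, -30]; [0, 0, 0, 0, 24, -30, 90]; [0, 0, 0, 0, 0, 40, -60]; [0, 0, 0, 0, 0, 0, 60]] (rows listed top to bottom)


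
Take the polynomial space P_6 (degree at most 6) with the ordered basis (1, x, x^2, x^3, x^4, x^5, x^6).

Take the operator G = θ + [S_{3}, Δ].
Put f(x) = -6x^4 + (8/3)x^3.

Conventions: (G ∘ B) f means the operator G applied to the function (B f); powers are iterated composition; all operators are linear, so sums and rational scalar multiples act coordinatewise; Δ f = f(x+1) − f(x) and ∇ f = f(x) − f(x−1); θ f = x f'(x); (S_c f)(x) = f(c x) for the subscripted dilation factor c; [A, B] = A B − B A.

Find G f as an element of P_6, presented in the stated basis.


g(x) = -24x^4 + 1304x^3 + 2448x^2 + 1680x + 1232/3

θ f = -24x^4 + 8x^3
Δ f = -24x^3 - 28x^2 - 16x - 10/3
S_{3} Δ f = -648x^3 - 252x^2 - 48x - 10/3
S_{3} f = -486x^4 + 72x^3
Δ S_{3} f = -1944x^3 - 2700x^2 - 1728x - 414
[S_{3}, Δ] f = 1296x^3 + 2448x^2 + 1680x + 1232/3
(θ + [S_{3}, Δ]) f = -24x^4 + 1304x^3 + 2448x^2 + 1680x + 1232/3


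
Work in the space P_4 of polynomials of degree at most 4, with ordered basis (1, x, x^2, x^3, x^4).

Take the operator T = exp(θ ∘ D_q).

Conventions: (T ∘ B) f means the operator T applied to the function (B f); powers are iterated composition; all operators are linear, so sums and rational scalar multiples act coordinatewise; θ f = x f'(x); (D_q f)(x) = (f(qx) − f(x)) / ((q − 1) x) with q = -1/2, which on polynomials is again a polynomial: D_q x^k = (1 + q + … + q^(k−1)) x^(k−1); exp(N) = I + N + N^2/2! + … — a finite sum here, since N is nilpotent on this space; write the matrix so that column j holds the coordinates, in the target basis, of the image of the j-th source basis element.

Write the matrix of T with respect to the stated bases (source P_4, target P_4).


the matrix is [[1, 0, 0, 0, 0]; [0, 1, 1/2, 3/8, 15/64]; [0, 0, 1, 3/2, 45/32]; [0, 0, 0, 1, 15/8]; [0, 0, 0, 0, 1]] (rows listed top to bottom)

image of 1: 1
image of x: x
image of x^2: x^2 + (1/2)x
image of x^3: x^3 + (3/2)x^2 + (3/8)x
image of x^4: x^4 + (15/8)x^3 + (45/32)x^2 + (15/64)x
each image's coordinates form column j of the matrix


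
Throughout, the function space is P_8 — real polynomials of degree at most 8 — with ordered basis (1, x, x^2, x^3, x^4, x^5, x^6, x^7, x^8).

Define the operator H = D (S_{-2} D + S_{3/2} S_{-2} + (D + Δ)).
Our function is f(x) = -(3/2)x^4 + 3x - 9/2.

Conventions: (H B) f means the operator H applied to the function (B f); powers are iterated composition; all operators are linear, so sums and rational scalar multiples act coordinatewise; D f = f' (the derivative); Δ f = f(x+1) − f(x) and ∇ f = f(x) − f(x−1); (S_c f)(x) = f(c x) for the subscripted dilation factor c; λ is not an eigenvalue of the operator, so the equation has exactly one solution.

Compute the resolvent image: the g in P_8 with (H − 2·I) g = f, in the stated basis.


write g with unknown coordinates in the stated basis and equate coefficients in (H − 2·I) g = f
solving from the highest basis element down gives g = (3/4)x^4 + (243/2)x^3 - (19791/4)x^2 - (169359/4)x + 509565/8
check: H g = 243x^3 - (19791/2)x^2 - (169353/2)x + 509547/4
so H g − 2·g = -(3/2)x^4 + 3x - 9/2 = f ✓

g(x) = (3/4)x^4 + (243/2)x^3 - (19791/4)x^2 - (169359/4)x + 509565/8


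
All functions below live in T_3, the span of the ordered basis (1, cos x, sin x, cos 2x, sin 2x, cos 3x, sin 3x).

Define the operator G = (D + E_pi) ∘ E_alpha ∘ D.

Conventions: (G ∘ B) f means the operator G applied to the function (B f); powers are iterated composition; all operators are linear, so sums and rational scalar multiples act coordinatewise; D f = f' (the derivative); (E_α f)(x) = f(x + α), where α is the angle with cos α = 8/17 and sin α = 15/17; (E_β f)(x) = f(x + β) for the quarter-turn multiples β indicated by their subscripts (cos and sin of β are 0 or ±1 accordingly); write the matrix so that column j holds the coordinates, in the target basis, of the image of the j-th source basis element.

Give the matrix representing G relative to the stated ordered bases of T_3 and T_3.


the matrix is [[0, 0, 0, 0, 0, 0, 0]; [0, 7/17, -23/17, 0, 0, 0, 0]; [0, 23/17, 7/17, 0, 0, 0, 0]; [0, 0, 0, 164/289, -1282/289, 0, 0]; [0, 0, 0, 1282/289, 164/289, 0, 0]; [0, 0, 0, 0, 0, 42507/4913, 19119/4913]; [0, 0, 0, 0, 0, -19119/4913, 42507/4913]] (rows listed top to bottom)

image of 1: 0
image of cos x: (7/17)cos x + (23/17)sin x
image of sin x: -(23/17)cos x + (7/17)sin x
image of cos 2x: (164/289)cos 2x + (1282/289)sin 2x
image of sin 2x: -(1282/289)cos 2x + (164/289)sin 2x
image of cos 3x: (42507/4913)cos 3x - (19119/4913)sin 3x
image of sin 3x: (19119/4913)cos 3x + (42507/4913)sin 3x
each image's coordinates form column j of the matrix


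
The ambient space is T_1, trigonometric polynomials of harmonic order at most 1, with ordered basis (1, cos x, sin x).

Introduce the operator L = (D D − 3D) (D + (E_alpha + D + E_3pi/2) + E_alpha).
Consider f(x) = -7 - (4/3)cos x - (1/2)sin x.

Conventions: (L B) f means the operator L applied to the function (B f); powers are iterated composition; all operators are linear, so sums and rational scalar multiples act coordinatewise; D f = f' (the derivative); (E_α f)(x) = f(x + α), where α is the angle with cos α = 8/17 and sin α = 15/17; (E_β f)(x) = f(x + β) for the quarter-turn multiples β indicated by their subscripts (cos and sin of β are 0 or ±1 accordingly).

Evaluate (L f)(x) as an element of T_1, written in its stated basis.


g(x) = -(715/102)cos x - (1135/102)sin x

D f = -(1/2)cos x + (4/3)sin x
E_alpha f = -7 - (109/102)cos x + (16/17)sin x
D f = -(1/2)cos x + (4/3)sin x
E_3pi/2 f = -7 + (1/2)cos x - (4/3)sin x
(E_alpha + D + E_3pi/2) f = -14 - (109/102)cos x + (16/17)sin x
E_alpha f = -7 - (109/102)cos x + (16/17)sin x
(D + (E_alpha + D + E_3pi/2) + E_alpha) f = -21 - (269/102)cos x + (164/51)sin x
D (D + (E_alpha + D + E_3pi/2) + E_alpha) f = (164/51)cos x + (269/102)sin x
D D (D + (E_alpha + D + E_3pi/2) + E_alpha) f = (269/102)cos x - (164/51)sin x
D (D + (E_alpha + D + E_3pi/2) + E_alpha) f = (164/51)cos x + (269/102)sin x
(-3D) (D + (E_alpha + D + E_3pi/2) + E_alpha) f = -(164/17)cos x - (269/34)sin x
(D D − 3D) (D + (E_alpha + D + E_3pi/2) + E_alpha) f = -(715/102)cos x - (1135/102)sin x


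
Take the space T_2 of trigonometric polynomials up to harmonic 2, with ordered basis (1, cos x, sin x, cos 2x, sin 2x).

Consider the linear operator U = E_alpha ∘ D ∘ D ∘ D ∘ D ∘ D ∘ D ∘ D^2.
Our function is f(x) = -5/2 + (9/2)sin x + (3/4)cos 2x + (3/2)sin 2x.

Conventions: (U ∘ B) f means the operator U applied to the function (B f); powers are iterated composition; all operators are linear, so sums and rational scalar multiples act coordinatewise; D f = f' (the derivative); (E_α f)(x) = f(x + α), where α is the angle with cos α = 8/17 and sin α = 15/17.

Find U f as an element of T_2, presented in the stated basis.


D f = (9/2)cos x + 3cos 2x - (3/2)sin 2x
D D f = -(9/2)sin x - 3cos 2x - 6sin 2x
D D^2 f = -(9/2)cos x - 12cos 2x + 6sin 2x
D D D^2 f = (9/2)sin x + 12cos 2x + 24sin 2x
D (D ∘ D) D^2 f = (9/2)cos x + 48cos 2x - 24sin 2x
D (D ∘ D ∘ D ∘ D^2) f = -(9/2)sin x - 48cos 2x - 96sin 2x
D D (D ∘ D ∘ D ∘ D^2) f = -(9/2)cos x - 192cos 2x + 96sin 2x
D D D (D ∘ D ∘ D ∘ D^2) f = (9/2)sin x + 192cos 2x + 384sin 2x
E_alpha D D D (D ∘ D ∘ D ∘ D^2) f = (135/34)cos x + (36/17)sin x + (61248/289)cos 2x - (107904/289)sin 2x

the result is g(x) = (135/34)cos x + (36/17)sin x + (61248/289)cos 2x - (107904/289)sin 2x


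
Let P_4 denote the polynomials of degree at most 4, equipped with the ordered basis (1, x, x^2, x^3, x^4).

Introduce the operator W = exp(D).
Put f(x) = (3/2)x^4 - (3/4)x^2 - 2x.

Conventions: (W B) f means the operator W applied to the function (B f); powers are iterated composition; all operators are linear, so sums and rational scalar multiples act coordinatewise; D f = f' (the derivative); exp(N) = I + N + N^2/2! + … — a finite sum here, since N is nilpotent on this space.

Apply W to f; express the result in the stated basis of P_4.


order-1 term: 6x^3 - (3/2)x - 2
order-2 term: 9x^2 - 3/4
order-3 term: 6x
order-4 term: 3/2
the series for exp(D) f terminates at order 4
exp(D) f = (3/2)x^4 + 6x^3 + (33/4)x^2 + (5/2)x - 5/4

the result is g(x) = (3/2)x^4 + 6x^3 + (33/4)x^2 + (5/2)x - 5/4


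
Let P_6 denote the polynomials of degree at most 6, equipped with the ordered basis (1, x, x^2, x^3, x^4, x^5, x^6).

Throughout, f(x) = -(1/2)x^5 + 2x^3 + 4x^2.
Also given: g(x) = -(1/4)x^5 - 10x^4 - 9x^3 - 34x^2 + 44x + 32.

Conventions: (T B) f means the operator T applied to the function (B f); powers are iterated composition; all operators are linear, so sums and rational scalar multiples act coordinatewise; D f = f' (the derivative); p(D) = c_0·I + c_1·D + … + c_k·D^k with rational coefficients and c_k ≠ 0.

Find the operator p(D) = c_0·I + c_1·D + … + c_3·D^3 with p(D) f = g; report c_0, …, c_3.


p(D) = (1/2)·I + 4·D + D^2 + 2·D^3, i.e. c_0 = 1/2, c_1 = 4, c_2 = 1, c_3 = 2

D^0 f = -(1/2)x^5 + 2x^3 + 4x^2
D^1 f = -(5/2)x^4 + 6x^2 + 8x
D^2 f = -10x^3 + 12x + 8
D^3 f = -30x^2 + 12
matching coefficients of g against c_0 f + c_1 Df + … from the top degree down determines the c_i
solution: c_0 = 1/2, c_1 = 4, c_2 = 1, c_3 = 2


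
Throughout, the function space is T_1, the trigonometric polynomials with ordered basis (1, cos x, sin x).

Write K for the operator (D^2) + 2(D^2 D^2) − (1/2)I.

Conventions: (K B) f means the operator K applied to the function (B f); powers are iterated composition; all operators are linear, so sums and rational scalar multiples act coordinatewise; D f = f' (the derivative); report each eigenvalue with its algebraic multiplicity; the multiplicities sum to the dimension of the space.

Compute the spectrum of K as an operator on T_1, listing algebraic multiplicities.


λ = -1/2 (multiplicity 1), λ = 1/2 (multiplicity 2)

image of 1: -1/2
image of cos x: (1/2)cos x
image of sin x: (1/2)sin x
the matrix is diagonal; its diagonal is (-1/2, 1/2, 1/2)
for a triangular matrix the eigenvalues are the diagonal entries, with algebraic multiplicity their repetition count


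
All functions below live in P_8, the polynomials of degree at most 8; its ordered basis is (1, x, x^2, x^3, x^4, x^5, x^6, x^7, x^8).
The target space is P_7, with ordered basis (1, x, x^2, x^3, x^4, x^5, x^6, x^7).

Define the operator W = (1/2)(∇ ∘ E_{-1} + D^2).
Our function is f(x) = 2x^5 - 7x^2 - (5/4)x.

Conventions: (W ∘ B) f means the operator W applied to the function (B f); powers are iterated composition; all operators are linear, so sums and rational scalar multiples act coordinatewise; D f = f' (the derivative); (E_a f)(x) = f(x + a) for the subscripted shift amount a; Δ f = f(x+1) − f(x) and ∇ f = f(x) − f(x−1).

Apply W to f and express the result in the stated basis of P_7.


E_{-1} f = 2x^5 - 10x^4 + 20x^3 - 27x^2 + (91/4)x - 31/4
∇ E_{-1} f = 10x^4 - 60x^3 + 140x^2 - 164x + 327/4
D f = 10x^4 - 14x - 5/4
D D f = 40x^3 - 14
(∇ ∘ E_{-1} + D^2) f = 10x^4 - 20x^3 + 140x^2 - 164x + 271/4
((1/2)(∇ ∘ E_{-1} + D^2)) f = 5x^4 - 10x^3 + 70x^2 - 82x + 271/8

the image equals g(x) = 5x^4 - 10x^3 + 70x^2 - 82x + 271/8


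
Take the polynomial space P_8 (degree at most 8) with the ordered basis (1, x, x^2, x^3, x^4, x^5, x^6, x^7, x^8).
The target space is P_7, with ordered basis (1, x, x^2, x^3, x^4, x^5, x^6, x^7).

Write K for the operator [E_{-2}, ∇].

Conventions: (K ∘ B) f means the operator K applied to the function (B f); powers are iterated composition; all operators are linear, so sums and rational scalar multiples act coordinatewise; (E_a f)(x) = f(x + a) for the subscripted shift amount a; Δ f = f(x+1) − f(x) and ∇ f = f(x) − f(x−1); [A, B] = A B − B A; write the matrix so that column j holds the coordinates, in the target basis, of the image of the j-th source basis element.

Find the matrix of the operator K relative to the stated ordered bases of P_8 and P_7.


image of 1: 0
image of x: 0
image of x^2: 0
image of x^3: 0
image of x^4: 0
image of x^5: 0
image of x^6: 0
image of x^7: 0
image of x^8: 0
each image's coordinates form column j of the matrix

the matrix is [[0, 0, 0, 0, 0, 0, 0, 0, 0]; [0, 0, 0, 0, 0, 0, 0, 0, 0]; [0, 0, 0, 0, 0, 0, 0, 0, 0]; [0, 0, 0, 0, 0, 0, 0, 0, 0]; [0, 0, 0, 0, 0, 0, 0, 0, 0]; [0, 0, 0, 0, 0, 0, 0, 0, 0]; [0, 0, 0, 0, 0, 0, 0, 0, 0]; [0, 0, 0, 0, 0, 0, 0, 0, 0]] (rows listed top to bottom)


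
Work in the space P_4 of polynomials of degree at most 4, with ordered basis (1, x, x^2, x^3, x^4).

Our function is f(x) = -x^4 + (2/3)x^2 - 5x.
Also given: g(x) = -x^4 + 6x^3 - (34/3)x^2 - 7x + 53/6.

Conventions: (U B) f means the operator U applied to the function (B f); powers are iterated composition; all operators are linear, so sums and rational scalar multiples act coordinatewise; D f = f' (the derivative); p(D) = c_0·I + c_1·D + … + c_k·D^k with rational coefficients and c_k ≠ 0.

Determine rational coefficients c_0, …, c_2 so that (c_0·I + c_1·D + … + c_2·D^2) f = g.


p(D) = I − (3/2)·D + D^2, i.e. c_0 = 1, c_1 = -3/2, c_2 = 1

D^0 f = -x^4 + (2/3)x^2 - 5x
D^1 f = -4x^3 + (4/3)x - 5
D^2 f = -12x^2 + 4/3
matching coefficients of g against c_0 f + c_1 Df + … from the top degree down determines the c_i
solution: c_0 = 1, c_1 = -3/2, c_2 = 1


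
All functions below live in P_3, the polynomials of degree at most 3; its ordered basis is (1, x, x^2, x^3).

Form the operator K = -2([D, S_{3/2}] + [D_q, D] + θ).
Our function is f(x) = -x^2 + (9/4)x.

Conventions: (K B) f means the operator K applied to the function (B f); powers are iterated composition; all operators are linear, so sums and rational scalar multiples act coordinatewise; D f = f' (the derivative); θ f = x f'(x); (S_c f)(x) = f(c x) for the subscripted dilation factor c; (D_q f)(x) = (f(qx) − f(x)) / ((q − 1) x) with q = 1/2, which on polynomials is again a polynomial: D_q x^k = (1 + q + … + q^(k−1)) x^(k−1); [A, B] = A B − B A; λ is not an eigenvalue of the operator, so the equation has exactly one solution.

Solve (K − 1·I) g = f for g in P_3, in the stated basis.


write g with unknown coordinates in the stated basis and equate coefficients in (K − 1·I) g = f
solving from the highest basis element down gives g = (1/5)x^2 - (19/20)x + 3/4
check: K g = -(4/5)x^2 + (13/10)x + 3/4
so K g − 1·g = -x^2 + (9/4)x = f ✓

the image equals g(x) = (1/5)x^2 - (19/20)x + 3/4


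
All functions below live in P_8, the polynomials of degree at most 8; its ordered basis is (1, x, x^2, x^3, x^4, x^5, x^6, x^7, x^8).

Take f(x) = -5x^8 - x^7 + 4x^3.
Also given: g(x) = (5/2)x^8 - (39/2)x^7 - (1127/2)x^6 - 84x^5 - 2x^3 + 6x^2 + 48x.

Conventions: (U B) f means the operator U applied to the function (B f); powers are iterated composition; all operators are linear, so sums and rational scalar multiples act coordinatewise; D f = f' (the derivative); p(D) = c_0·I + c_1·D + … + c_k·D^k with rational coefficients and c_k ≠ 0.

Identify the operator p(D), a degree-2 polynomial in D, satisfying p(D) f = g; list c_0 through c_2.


D^0 f = -5x^8 - x^7 + 4x^3
D^1 f = -40x^7 - 7x^6 + 12x^2
D^2 f = -280x^6 - 42x^5 + 24x
matching coefficients of g against c_0 f + c_1 Df + … from the top degree down determines the c_i
solution: c_0 = -1/2, c_1 = 1/2, c_2 = 2

c_0 = -1/2, c_1 = 1/2, c_2 = 2


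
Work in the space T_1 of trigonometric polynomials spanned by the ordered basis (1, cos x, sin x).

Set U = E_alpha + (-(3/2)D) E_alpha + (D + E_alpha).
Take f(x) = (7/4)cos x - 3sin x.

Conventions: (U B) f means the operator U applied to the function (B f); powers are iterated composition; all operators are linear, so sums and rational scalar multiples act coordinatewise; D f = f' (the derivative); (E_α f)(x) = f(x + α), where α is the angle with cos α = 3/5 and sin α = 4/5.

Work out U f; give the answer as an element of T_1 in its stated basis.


the image equals g(x) = -(9/10)cos x - (407/40)sin x

E_alpha f = -(27/20)cos x - (16/5)sin x
E_alpha f = -(27/20)cos x - (16/5)sin x
D E_alpha f = -(16/5)cos x + (27/20)sin x
(-(3/2)D) E_alpha f = (24/5)cos x - (81/40)sin x
D f = -3cos x - (7/4)sin x
E_alpha f = -(27/20)cos x - (16/5)sin x
(D + E_alpha) f = -(87/20)cos x - (99/20)sin x
(E_alpha + (-(3/2)D) E_alpha + (D + E_alpha)) f = -(9/10)cos x - (407/40)sin x


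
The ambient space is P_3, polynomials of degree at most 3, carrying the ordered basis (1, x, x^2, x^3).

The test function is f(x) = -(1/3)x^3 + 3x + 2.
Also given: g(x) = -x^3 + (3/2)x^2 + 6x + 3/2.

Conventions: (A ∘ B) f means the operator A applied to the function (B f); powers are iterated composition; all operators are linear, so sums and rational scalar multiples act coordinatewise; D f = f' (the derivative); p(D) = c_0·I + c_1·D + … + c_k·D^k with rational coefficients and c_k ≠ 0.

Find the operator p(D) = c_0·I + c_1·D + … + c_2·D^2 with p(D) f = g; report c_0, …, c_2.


D^0 f = -(1/3)x^3 + 3x + 2
D^1 f = -x^2 + 3
D^2 f = -2x
matching coefficients of g against c_0 f + c_1 Df + … from the top degree down determines the c_i
solution: c_0 = 3, c_1 = -3/2, c_2 = 3/2

c_0 = 3, c_1 = -3/2, c_2 = 3/2


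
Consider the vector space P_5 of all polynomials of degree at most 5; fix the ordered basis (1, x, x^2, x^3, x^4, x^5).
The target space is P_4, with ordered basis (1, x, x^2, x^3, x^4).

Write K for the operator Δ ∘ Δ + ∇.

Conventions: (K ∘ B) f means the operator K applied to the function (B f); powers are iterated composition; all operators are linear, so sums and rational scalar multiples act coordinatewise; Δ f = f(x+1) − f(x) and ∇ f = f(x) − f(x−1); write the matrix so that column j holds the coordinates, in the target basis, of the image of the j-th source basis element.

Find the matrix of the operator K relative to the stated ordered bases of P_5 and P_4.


image of 1: 0
image of x: 1
image of x^2: 2x + 1
image of x^3: 3x^2 + 3x + 7
image of x^4: 4x^3 + 6x^2 + 28x + 13
image of x^5: 5x^4 + 10x^3 + 70x^2 + 65x + 31
each image's coordinates form column j of the matrix

the matrix is [[0, 1, 1, 7, 13, 31]; [0, 0, 2, 3, 28, 65]; [0, 0, 0, 3, 6, 70]; [0, 0, 0, 0, 4, 10]; [0, 0, 0, 0, 0, 5]] (rows listed top to bottom)


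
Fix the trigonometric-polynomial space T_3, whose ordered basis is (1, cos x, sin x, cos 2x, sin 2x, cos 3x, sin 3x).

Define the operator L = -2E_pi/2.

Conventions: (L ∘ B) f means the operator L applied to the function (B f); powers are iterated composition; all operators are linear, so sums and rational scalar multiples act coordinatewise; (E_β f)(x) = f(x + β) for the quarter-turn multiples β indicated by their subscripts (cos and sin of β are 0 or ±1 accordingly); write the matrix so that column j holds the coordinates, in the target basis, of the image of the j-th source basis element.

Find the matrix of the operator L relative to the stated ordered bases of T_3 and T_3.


image of 1: -2
image of cos x: 2sin x
image of sin x: -2cos x
image of cos 2x: 2cos 2x
image of sin 2x: 2sin 2x
image of cos 3x: -2sin 3x
image of sin 3x: 2cos 3x
each image's coordinates form column j of the matrix

the matrix is [[-2, 0, 0, 0, 0, 0, 0]; [0, 0, -2, 0, 0, 0, 0]; [0, 2, 0, 0, 0, 0, 0]; [0, 0, 0, 2, 0, 0, 0]; [0, 0, 0, 0, 2, 0, 0]; [0, 0, 0, 0, 0, 0, 2]; [0, 0, 0, 0, 0, -2, 0]] (rows listed top to bottom)


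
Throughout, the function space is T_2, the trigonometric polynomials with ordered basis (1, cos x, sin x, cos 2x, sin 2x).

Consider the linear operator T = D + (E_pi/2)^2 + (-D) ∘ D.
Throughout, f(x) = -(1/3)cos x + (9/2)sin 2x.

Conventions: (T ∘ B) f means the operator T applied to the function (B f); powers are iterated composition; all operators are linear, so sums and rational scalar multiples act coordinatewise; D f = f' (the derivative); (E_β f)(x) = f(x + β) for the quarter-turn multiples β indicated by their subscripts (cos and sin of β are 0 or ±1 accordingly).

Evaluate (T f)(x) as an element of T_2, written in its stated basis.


the result is g(x) = (1/3)sin x + 9cos 2x + (45/2)sin 2x

D f = (1/3)sin x + 9cos 2x
E_pi/2 f = (1/3)sin x - (9/2)sin 2x
E_pi/2 E_pi/2 f = (1/3)cos x + (9/2)sin 2x
D f = (1/3)sin x + 9cos 2x
D D f = (1/3)cos x - 18sin 2x
(-D) D f = -(1/3)cos x + 18sin 2x
(D + (E_pi/2)^2 + (-D) ∘ D) f = (1/3)sin x + 9cos 2x + (45/2)sin 2x


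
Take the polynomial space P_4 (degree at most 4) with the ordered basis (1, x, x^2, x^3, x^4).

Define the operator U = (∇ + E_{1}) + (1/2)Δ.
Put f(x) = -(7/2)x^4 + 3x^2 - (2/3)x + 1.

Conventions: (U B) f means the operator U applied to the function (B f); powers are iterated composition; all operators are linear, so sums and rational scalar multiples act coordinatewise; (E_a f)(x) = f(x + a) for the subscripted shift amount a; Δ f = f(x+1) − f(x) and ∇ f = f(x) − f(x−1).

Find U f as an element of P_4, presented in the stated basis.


the result is g(x) = -(7/2)x^4 - 35x^3 - (15/2)x^2 - (62/3)x - 11/12

∇ f = -14x^3 + 21x^2 - 8x - 1/6
E_{1} f = -(7/2)x^4 - 14x^3 - 18x^2 - (26/3)x - 1/6
(∇ + E_{1}) f = -(7/2)x^4 - 28x^3 + 3x^2 - (50/3)x - 1/3
Δ f = -14x^3 - 21x^2 - 8x - 7/6
((1/2)Δ) f = -7x^3 - (21/2)x^2 - 4x - 7/12
((∇ + E_{1}) + (1/2)Δ) f = -(7/2)x^4 - 35x^3 - (15/2)x^2 - (62/3)x - 11/12


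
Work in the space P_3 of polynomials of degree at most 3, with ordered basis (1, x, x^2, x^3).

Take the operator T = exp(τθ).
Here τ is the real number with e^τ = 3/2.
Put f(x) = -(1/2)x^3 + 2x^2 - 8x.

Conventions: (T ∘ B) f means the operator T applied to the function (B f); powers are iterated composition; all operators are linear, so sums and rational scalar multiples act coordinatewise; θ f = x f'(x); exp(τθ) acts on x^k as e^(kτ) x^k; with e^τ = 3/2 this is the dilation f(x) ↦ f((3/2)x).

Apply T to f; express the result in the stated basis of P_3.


the image equals g(x) = -(27/16)x^3 + (9/2)x^2 - 12x

exp(τθ) x^k = e^(kτ) x^k; with e^τ = 3/2 this sends x^k to (3/2)^k x^k
x ↦ 3/2 x
x^2 ↦ 9/4 x^2
x^3 ↦ 27/8 x^3
applying this coordinatewise to f: exp(τθ) f = -(27/16)x^3 + (9/2)x^2 - 12x


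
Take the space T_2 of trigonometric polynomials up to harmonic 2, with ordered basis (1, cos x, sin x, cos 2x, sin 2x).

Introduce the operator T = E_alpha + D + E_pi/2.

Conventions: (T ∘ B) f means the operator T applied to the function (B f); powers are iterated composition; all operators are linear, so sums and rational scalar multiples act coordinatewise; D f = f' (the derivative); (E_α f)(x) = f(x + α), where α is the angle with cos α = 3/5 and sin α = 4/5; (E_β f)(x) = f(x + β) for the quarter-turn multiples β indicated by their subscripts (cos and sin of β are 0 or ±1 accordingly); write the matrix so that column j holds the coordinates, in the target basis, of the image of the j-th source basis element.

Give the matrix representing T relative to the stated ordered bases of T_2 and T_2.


image of 1: 2
image of cos x: (3/5)cos x - (14/5)sin x
image of sin x: (14/5)cos x + (3/5)sin x
image of cos 2x: -(32/25)cos 2x - (74/25)sin 2x
image of sin 2x: (74/25)cos 2x - (32/25)sin 2x
each image's coordinates form column j of the matrix

the matrix is [[2, 0, 0, 0, 0]; [0, 3/5, 14/5, 0, 0]; [0, -14/5, 3/5, 0, 0]; [0, 0, 0, -32/25, 74/25]; [0, 0, 0, -74/25, -32/25]] (rows listed top to bottom)


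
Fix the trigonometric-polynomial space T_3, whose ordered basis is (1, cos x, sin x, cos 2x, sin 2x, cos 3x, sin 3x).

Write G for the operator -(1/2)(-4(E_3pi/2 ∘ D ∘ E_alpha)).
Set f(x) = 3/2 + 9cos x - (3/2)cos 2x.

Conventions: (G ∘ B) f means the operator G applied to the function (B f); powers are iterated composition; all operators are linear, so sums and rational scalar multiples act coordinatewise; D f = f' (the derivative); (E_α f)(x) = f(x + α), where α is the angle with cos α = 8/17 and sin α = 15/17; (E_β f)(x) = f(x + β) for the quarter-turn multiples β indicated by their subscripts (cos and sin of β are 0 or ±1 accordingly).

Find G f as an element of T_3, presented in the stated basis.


the result is g(x) = (144/17)cos x - (270/17)sin x - (1440/289)cos 2x + (966/289)sin 2x

E_alpha f = 3/2 + (72/17)cos x - (135/17)sin x + (483/578)cos 2x + (360/289)sin 2x
D E_alpha f = -(135/17)cos x - (72/17)sin x + (720/289)cos 2x - (483/289)sin 2x
E_3pi/2 D E_alpha f = (72/17)cos x - (135/17)sin x - (720/289)cos 2x + (483/289)sin 2x
(-4(E_3pi/2 ∘ D ∘ E_alpha)) f = -(288/17)cos x + (540/17)sin x + (2880/289)cos 2x - (1932/289)sin 2x
(-(1/2)(-4(E_3pi/2 ∘ D ∘ E_alpha))) f = (144/17)cos x - (270/17)sin x - (1440/289)cos 2x + (966/289)sin 2x


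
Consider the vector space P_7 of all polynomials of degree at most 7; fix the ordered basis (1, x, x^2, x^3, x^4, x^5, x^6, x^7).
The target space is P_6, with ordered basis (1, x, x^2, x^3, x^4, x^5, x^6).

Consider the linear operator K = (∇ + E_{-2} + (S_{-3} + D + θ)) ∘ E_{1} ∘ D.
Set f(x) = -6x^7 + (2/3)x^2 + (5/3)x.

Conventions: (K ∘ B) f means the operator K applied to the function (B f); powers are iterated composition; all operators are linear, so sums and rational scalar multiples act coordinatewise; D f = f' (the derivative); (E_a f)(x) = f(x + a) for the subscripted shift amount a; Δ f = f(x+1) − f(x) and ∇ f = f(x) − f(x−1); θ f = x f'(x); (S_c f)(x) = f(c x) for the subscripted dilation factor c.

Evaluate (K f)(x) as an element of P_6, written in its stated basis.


g(x) = -30912x^6 + 59724x^5 - 56070x^4 + 17640x^3 - 10710x^2 - (2272/3)x - 372

D f = -42x^6 + (4/3)x + 5/3
E_{1} D f = -42x^6 - 252x^5 - 630x^4 - 840x^3 - 630x^2 - (752/3)x - 39
∇ E_{1} D f = -252x^5 - 630x^4 - 840x^3 - 630x^2 - 252x - 122/3
E_{-2} E_{1} D f = -42x^6 + 252x^5 - 630x^4 + 840x^3 - 630x^2 + (760/3)x - 125/3
S_{-3} E_{1} D f = -30618x^6 + 61236x^5 - 51030x^4 + 22680x^3 - 5670x^2 + 752x - 39
D E_{1} D f = -252x^5 - 1260x^4 - 2520x^3 - 2520x^2 - 1260x - 752/3
θ E_{1} D f = -252x^6 - 1260x^5 - 2520x^4 - 2520x^3 - 1260x^2 - (752/3)x
(S_{-3} + D + θ) E_{1} D f = -30870x^6 + 59724x^5 - 54810x^4 + 17640x^3 - 9450x^2 - (2276/3)x - 869/3
(∇ + E_{-2} + (S_{-3} + D + θ)) E_{1} D f = -30912x^6 + 59724x^5 - 56070x^4 + 17640x^3 - 10710x^2 - (2272/3)x - 372


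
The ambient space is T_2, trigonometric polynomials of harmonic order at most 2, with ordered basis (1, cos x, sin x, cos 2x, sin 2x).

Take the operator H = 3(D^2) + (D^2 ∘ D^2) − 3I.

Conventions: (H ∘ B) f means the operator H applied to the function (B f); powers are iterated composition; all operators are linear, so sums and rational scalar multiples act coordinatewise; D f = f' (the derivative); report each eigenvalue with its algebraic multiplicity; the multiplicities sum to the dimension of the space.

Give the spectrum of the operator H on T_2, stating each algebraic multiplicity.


image of 1: -3
image of cos x: -5cos x
image of sin x: -5sin x
image of cos 2x: cos 2x
image of sin 2x: sin 2x
the matrix is diagonal; its diagonal is (-3, -5, -5, 1, 1)
for a triangular matrix the eigenvalues are the diagonal entries, with algebraic multiplicity their repetition count

λ = -5 (multiplicity 2), λ = -3 (multiplicity 1), λ = 1 (multiplicity 2)


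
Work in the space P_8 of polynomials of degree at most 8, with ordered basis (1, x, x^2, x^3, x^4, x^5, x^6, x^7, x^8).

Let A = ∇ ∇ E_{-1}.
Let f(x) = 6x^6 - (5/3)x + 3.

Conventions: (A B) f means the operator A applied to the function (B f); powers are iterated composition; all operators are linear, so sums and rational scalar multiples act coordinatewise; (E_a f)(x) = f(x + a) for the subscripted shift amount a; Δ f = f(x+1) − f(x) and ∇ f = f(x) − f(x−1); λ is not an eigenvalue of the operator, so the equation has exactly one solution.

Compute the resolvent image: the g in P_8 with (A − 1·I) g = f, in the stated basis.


write g with unknown coordinates in the stated basis and equate coefficients in (A − 1·I) g = f
solving from the highest basis element down gives g = -6x^6 - 180x^4 + 1440x^3 - 6660x^2 + (71285/3)x - 43215
check: A g = -180x^4 + 1440x^3 - 6660x^2 + 23760x - 43212
so A g − 1·g = 6x^6 - (5/3)x + 3 = f ✓

the result is g(x) = -6x^6 - 180x^4 + 1440x^3 - 6660x^2 + (71285/3)x - 43215


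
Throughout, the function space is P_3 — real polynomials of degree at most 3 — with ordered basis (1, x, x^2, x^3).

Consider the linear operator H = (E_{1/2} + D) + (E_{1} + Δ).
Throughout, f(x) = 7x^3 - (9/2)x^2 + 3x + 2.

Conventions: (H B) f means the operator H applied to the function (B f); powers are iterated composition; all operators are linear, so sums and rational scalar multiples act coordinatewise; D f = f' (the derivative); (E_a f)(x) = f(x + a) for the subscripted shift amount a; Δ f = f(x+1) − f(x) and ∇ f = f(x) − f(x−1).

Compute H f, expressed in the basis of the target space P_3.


g(x) = 14x^3 + (129/2)x^2 + (87/4)x + 77/4

E_{1/2} f = 7x^3 + 6x^2 + (15/4)x + 13/4
D f = 21x^2 - 9x + 3
(E_{1/2} + D) f = 7x^3 + 27x^2 - (21/4)x + 25/4
E_{1} f = 7x^3 + (33/2)x^2 + 15x + 15/2
Δ f = 21x^2 + 12x + 11/2
(E_{1} + Δ) f = 7x^3 + (75/2)x^2 + 27x + 13
((E_{1/2} + D) + (E_{1} + Δ)) f = 14x^3 + (129/2)x^2 + (87/4)x + 77/4


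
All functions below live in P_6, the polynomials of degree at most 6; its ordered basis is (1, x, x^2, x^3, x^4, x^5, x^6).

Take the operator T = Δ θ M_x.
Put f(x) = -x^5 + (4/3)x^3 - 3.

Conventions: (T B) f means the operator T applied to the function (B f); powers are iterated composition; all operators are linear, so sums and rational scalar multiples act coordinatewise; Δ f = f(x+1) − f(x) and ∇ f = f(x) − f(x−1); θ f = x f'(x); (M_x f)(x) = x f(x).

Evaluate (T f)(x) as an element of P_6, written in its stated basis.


M_x f = -x^6 + (4/3)x^4 - 3x
θ M_x f = -6x^6 + (16/3)x^4 - 3x
Δ θ M_x f = -36x^5 - 90x^4 - (296/3)x^3 - 58x^2 - (44/3)x - 11/3

the result is g(x) = -36x^5 - 90x^4 - (296/3)x^3 - 58x^2 - (44/3)x - 11/3


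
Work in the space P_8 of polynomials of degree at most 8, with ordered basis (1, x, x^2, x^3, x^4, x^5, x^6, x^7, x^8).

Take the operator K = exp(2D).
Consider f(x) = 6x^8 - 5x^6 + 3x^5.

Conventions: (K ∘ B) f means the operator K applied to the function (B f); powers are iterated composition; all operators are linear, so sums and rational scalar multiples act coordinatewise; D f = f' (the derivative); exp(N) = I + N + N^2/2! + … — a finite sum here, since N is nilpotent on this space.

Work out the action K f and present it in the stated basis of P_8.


order-1 term: 96x^7 - 60x^5 + 30x^4
order-2 term: 672x^6 - 300x^4 + 120x^3
order-3 term: 2688x^5 - 800x^3 + 240x^2
order-4 term: 6720x^4 - 1200x^2 + 240x
order-5 term: 10752x^3 - 960x + 96
order-6 term: 10752x^2 - 320
order-7 term: 6144x
order-8 term: 1536
the series for exp(2D) f terminates at order 8
exp(2D) f = 6x^8 + 96x^7 + 667x^6 + 2631x^5 + 6450x^4 + 10072x^3 + 9792x^2 + 5424x + 1312

the result is g(x) = 6x^8 + 96x^7 + 667x^6 + 2631x^5 + 6450x^4 + 10072x^3 + 9792x^2 + 5424x + 1312


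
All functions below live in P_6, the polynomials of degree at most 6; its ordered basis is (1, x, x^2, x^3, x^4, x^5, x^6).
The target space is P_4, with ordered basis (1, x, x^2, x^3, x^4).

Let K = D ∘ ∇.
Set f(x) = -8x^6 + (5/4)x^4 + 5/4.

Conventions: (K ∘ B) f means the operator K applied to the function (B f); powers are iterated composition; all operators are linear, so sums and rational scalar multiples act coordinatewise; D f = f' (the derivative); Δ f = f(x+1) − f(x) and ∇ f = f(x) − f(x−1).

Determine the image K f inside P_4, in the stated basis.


the result is g(x) = -240x^4 + 480x^3 - 465x^2 + 225x - 43

∇ f = -48x^5 + 120x^4 - 155x^3 + (225/2)x^2 - 43x + 27/4
D ∇ f = -240x^4 + 480x^3 - 465x^2 + 225x - 43


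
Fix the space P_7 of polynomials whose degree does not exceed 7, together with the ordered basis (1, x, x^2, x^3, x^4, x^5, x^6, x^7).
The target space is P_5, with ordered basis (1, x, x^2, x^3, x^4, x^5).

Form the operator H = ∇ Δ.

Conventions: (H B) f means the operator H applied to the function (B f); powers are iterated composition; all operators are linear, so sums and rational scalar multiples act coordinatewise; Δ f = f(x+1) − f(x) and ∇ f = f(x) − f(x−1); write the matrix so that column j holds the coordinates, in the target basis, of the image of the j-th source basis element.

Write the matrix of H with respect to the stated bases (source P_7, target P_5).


image of 1: 0
image of x: 0
image of x^2: 2
image of x^3: 6x
image of x^4: 12x^2 + 2
image of x^5: 20x^3 + 10x
image of x^6: 30x^4 + 30x^2 + 2
image of x^7: 42x^5 + 70x^3 + 14x
each image's coordinates form column j of the matrix

the matrix is [[0, 0, 2, 0, 2, 0, 2, 0]; [0, 0, 0, 6, 0, 10, 0, 14]; [0, 0, 0, 0, 12, 0, 30, 0]; [0, 0, 0, 0, 0, 20, 0, 70]; [0, 0, 0, 0, 0, 0, 30, 0]; [0, 0, 0, 0, 0, 0, 0, 42]] (rows listed top to bottom)


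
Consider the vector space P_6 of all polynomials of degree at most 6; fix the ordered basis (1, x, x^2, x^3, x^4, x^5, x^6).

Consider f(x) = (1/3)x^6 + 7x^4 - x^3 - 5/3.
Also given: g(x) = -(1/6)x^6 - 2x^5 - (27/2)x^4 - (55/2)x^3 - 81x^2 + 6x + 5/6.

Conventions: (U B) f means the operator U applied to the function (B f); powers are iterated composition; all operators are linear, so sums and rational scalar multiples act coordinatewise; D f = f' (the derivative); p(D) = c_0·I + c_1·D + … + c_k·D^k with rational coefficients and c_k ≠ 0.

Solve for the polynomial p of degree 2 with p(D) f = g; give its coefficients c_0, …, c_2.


c_0 = -1/2, c_1 = -1, c_2 = -1

D^0 f = (1/3)x^6 + 7x^4 - x^3 - 5/3
D^1 f = 2x^5 + 28x^3 - 3x^2
D^2 f = 10x^4 + 84x^2 - 6x
matching coefficients of g against c_0 f + c_1 Df + … from the top degree down determines the c_i
solution: c_0 = -1/2, c_1 = -1, c_2 = -1


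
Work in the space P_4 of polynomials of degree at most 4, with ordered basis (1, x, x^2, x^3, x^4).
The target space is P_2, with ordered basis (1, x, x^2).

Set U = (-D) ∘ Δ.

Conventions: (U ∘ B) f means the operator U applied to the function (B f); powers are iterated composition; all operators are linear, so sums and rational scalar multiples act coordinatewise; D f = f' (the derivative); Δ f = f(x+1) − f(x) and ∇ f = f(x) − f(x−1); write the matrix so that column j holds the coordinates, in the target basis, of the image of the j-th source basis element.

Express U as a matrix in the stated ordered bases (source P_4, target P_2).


the matrix is [[0, 0, -2, -3, -4]; [0, 0, 0, -6, -12]; [0, 0, 0, 0, -12]] (rows listed top to bottom)

image of 1: 0
image of x: 0
image of x^2: -2
image of x^3: -6x - 3
image of x^4: -12x^2 - 12x - 4
each image's coordinates form column j of the matrix
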